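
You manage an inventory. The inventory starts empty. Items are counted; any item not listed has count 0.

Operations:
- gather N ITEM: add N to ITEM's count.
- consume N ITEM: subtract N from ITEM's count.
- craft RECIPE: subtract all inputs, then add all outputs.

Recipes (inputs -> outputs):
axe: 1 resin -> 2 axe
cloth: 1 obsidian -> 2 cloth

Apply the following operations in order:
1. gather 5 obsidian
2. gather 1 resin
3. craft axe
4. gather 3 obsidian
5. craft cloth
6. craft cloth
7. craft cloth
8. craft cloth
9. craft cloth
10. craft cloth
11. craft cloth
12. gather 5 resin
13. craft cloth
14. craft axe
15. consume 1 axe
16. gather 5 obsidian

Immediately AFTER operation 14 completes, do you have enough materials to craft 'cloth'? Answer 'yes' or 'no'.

After 1 (gather 5 obsidian): obsidian=5
After 2 (gather 1 resin): obsidian=5 resin=1
After 3 (craft axe): axe=2 obsidian=5
After 4 (gather 3 obsidian): axe=2 obsidian=8
After 5 (craft cloth): axe=2 cloth=2 obsidian=7
After 6 (craft cloth): axe=2 cloth=4 obsidian=6
After 7 (craft cloth): axe=2 cloth=6 obsidian=5
After 8 (craft cloth): axe=2 cloth=8 obsidian=4
After 9 (craft cloth): axe=2 cloth=10 obsidian=3
After 10 (craft cloth): axe=2 cloth=12 obsidian=2
After 11 (craft cloth): axe=2 cloth=14 obsidian=1
After 12 (gather 5 resin): axe=2 cloth=14 obsidian=1 resin=5
After 13 (craft cloth): axe=2 cloth=16 resin=5
After 14 (craft axe): axe=4 cloth=16 resin=4

Answer: no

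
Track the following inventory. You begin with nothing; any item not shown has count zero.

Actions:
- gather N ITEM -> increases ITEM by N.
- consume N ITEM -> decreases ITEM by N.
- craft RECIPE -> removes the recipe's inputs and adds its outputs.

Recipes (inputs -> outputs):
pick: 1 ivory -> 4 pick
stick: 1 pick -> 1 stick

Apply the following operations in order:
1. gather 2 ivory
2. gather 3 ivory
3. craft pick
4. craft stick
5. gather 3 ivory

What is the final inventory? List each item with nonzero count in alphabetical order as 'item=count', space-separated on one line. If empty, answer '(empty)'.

Answer: ivory=7 pick=3 stick=1

Derivation:
After 1 (gather 2 ivory): ivory=2
After 2 (gather 3 ivory): ivory=5
After 3 (craft pick): ivory=4 pick=4
After 4 (craft stick): ivory=4 pick=3 stick=1
After 5 (gather 3 ivory): ivory=7 pick=3 stick=1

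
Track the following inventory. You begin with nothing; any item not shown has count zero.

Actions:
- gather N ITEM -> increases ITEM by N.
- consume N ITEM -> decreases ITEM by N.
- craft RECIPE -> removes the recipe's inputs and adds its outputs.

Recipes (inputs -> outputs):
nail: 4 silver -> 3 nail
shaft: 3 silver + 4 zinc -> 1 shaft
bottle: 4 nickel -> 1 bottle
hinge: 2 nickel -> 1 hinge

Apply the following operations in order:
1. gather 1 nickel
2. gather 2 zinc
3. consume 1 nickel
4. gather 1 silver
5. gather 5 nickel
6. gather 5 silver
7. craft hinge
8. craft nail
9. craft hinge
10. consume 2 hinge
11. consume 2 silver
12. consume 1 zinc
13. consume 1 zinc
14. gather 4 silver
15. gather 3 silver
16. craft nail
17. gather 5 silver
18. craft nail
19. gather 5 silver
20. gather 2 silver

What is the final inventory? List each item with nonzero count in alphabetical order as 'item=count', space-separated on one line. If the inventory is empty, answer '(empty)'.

After 1 (gather 1 nickel): nickel=1
After 2 (gather 2 zinc): nickel=1 zinc=2
After 3 (consume 1 nickel): zinc=2
After 4 (gather 1 silver): silver=1 zinc=2
After 5 (gather 5 nickel): nickel=5 silver=1 zinc=2
After 6 (gather 5 silver): nickel=5 silver=6 zinc=2
After 7 (craft hinge): hinge=1 nickel=3 silver=6 zinc=2
After 8 (craft nail): hinge=1 nail=3 nickel=3 silver=2 zinc=2
After 9 (craft hinge): hinge=2 nail=3 nickel=1 silver=2 zinc=2
After 10 (consume 2 hinge): nail=3 nickel=1 silver=2 zinc=2
After 11 (consume 2 silver): nail=3 nickel=1 zinc=2
After 12 (consume 1 zinc): nail=3 nickel=1 zinc=1
After 13 (consume 1 zinc): nail=3 nickel=1
After 14 (gather 4 silver): nail=3 nickel=1 silver=4
After 15 (gather 3 silver): nail=3 nickel=1 silver=7
After 16 (craft nail): nail=6 nickel=1 silver=3
After 17 (gather 5 silver): nail=6 nickel=1 silver=8
After 18 (craft nail): nail=9 nickel=1 silver=4
After 19 (gather 5 silver): nail=9 nickel=1 silver=9
After 20 (gather 2 silver): nail=9 nickel=1 silver=11

Answer: nail=9 nickel=1 silver=11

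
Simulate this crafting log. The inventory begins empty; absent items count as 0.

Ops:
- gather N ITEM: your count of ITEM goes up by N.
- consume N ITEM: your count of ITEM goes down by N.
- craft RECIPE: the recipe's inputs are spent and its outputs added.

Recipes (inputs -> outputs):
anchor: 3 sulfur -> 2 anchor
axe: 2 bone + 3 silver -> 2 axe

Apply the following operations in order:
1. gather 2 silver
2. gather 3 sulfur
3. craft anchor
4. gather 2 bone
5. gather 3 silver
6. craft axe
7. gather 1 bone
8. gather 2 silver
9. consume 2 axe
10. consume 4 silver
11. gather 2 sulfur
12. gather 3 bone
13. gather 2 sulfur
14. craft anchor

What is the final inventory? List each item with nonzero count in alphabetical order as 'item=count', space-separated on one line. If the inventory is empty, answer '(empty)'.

Answer: anchor=4 bone=4 sulfur=1

Derivation:
After 1 (gather 2 silver): silver=2
After 2 (gather 3 sulfur): silver=2 sulfur=3
After 3 (craft anchor): anchor=2 silver=2
After 4 (gather 2 bone): anchor=2 bone=2 silver=2
After 5 (gather 3 silver): anchor=2 bone=2 silver=5
After 6 (craft axe): anchor=2 axe=2 silver=2
After 7 (gather 1 bone): anchor=2 axe=2 bone=1 silver=2
After 8 (gather 2 silver): anchor=2 axe=2 bone=1 silver=4
After 9 (consume 2 axe): anchor=2 bone=1 silver=4
After 10 (consume 4 silver): anchor=2 bone=1
After 11 (gather 2 sulfur): anchor=2 bone=1 sulfur=2
After 12 (gather 3 bone): anchor=2 bone=4 sulfur=2
After 13 (gather 2 sulfur): anchor=2 bone=4 sulfur=4
After 14 (craft anchor): anchor=4 bone=4 sulfur=1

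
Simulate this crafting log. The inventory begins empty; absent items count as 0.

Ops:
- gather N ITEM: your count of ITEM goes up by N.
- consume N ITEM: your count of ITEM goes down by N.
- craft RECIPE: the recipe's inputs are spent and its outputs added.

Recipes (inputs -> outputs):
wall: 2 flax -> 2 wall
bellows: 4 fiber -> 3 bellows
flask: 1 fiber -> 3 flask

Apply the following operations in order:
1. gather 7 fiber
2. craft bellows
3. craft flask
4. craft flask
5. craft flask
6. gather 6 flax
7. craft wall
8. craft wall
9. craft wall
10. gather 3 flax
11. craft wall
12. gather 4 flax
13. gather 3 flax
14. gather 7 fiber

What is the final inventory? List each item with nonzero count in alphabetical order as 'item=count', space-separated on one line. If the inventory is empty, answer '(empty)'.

After 1 (gather 7 fiber): fiber=7
After 2 (craft bellows): bellows=3 fiber=3
After 3 (craft flask): bellows=3 fiber=2 flask=3
After 4 (craft flask): bellows=3 fiber=1 flask=6
After 5 (craft flask): bellows=3 flask=9
After 6 (gather 6 flax): bellows=3 flask=9 flax=6
After 7 (craft wall): bellows=3 flask=9 flax=4 wall=2
After 8 (craft wall): bellows=3 flask=9 flax=2 wall=4
After 9 (craft wall): bellows=3 flask=9 wall=6
After 10 (gather 3 flax): bellows=3 flask=9 flax=3 wall=6
After 11 (craft wall): bellows=3 flask=9 flax=1 wall=8
After 12 (gather 4 flax): bellows=3 flask=9 flax=5 wall=8
After 13 (gather 3 flax): bellows=3 flask=9 flax=8 wall=8
After 14 (gather 7 fiber): bellows=3 fiber=7 flask=9 flax=8 wall=8

Answer: bellows=3 fiber=7 flask=9 flax=8 wall=8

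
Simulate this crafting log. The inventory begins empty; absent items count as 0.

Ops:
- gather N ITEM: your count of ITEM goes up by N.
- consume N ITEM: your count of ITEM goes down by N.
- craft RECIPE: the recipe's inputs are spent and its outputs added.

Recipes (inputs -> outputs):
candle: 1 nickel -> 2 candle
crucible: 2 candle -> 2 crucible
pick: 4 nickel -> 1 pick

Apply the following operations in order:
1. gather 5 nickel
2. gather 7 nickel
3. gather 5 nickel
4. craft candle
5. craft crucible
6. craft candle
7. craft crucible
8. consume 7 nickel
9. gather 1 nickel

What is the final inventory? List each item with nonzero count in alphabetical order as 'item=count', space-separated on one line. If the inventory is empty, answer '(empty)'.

Answer: crucible=4 nickel=9

Derivation:
After 1 (gather 5 nickel): nickel=5
After 2 (gather 7 nickel): nickel=12
After 3 (gather 5 nickel): nickel=17
After 4 (craft candle): candle=2 nickel=16
After 5 (craft crucible): crucible=2 nickel=16
After 6 (craft candle): candle=2 crucible=2 nickel=15
After 7 (craft crucible): crucible=4 nickel=15
After 8 (consume 7 nickel): crucible=4 nickel=8
After 9 (gather 1 nickel): crucible=4 nickel=9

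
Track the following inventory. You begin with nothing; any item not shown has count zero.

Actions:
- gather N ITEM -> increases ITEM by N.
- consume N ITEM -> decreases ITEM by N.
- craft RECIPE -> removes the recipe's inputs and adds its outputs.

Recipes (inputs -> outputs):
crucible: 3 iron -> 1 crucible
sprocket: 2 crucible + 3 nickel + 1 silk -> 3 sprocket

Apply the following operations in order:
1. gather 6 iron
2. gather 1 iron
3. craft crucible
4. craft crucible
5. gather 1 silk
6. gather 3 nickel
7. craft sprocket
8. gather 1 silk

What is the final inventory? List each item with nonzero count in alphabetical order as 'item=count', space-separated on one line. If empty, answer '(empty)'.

After 1 (gather 6 iron): iron=6
After 2 (gather 1 iron): iron=7
After 3 (craft crucible): crucible=1 iron=4
After 4 (craft crucible): crucible=2 iron=1
After 5 (gather 1 silk): crucible=2 iron=1 silk=1
After 6 (gather 3 nickel): crucible=2 iron=1 nickel=3 silk=1
After 7 (craft sprocket): iron=1 sprocket=3
After 8 (gather 1 silk): iron=1 silk=1 sprocket=3

Answer: iron=1 silk=1 sprocket=3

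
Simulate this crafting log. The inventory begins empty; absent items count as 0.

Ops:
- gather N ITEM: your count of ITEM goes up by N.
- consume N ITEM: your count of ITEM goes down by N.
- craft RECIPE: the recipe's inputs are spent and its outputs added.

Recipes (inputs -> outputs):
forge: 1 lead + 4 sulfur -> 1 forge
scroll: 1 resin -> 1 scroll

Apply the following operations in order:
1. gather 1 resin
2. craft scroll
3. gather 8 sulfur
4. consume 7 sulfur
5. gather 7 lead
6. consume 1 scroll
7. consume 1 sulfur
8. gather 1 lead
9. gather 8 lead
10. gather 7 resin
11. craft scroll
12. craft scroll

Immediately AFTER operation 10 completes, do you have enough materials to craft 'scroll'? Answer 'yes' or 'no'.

Answer: yes

Derivation:
After 1 (gather 1 resin): resin=1
After 2 (craft scroll): scroll=1
After 3 (gather 8 sulfur): scroll=1 sulfur=8
After 4 (consume 7 sulfur): scroll=1 sulfur=1
After 5 (gather 7 lead): lead=7 scroll=1 sulfur=1
After 6 (consume 1 scroll): lead=7 sulfur=1
After 7 (consume 1 sulfur): lead=7
After 8 (gather 1 lead): lead=8
After 9 (gather 8 lead): lead=16
After 10 (gather 7 resin): lead=16 resin=7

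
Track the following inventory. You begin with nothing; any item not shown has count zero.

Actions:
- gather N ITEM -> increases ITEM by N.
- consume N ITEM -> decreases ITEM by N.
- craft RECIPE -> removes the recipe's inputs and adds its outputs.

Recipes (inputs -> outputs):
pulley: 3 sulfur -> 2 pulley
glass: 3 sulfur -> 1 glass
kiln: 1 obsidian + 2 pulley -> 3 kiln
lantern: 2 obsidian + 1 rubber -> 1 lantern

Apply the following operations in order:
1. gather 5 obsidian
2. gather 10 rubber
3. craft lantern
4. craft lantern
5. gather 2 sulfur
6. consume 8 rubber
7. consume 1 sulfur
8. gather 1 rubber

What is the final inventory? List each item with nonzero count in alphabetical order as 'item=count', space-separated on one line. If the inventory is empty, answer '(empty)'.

After 1 (gather 5 obsidian): obsidian=5
After 2 (gather 10 rubber): obsidian=5 rubber=10
After 3 (craft lantern): lantern=1 obsidian=3 rubber=9
After 4 (craft lantern): lantern=2 obsidian=1 rubber=8
After 5 (gather 2 sulfur): lantern=2 obsidian=1 rubber=8 sulfur=2
After 6 (consume 8 rubber): lantern=2 obsidian=1 sulfur=2
After 7 (consume 1 sulfur): lantern=2 obsidian=1 sulfur=1
After 8 (gather 1 rubber): lantern=2 obsidian=1 rubber=1 sulfur=1

Answer: lantern=2 obsidian=1 rubber=1 sulfur=1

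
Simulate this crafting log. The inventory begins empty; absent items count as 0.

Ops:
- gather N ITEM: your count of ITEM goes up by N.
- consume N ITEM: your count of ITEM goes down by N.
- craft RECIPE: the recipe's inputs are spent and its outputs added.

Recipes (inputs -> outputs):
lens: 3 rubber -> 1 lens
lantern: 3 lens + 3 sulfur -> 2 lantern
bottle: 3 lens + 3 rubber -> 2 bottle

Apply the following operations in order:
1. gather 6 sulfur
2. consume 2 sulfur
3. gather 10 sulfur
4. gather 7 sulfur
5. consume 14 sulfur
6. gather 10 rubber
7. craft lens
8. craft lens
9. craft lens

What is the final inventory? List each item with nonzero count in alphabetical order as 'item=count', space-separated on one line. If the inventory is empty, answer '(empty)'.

Answer: lens=3 rubber=1 sulfur=7

Derivation:
After 1 (gather 6 sulfur): sulfur=6
After 2 (consume 2 sulfur): sulfur=4
After 3 (gather 10 sulfur): sulfur=14
After 4 (gather 7 sulfur): sulfur=21
After 5 (consume 14 sulfur): sulfur=7
After 6 (gather 10 rubber): rubber=10 sulfur=7
After 7 (craft lens): lens=1 rubber=7 sulfur=7
After 8 (craft lens): lens=2 rubber=4 sulfur=7
After 9 (craft lens): lens=3 rubber=1 sulfur=7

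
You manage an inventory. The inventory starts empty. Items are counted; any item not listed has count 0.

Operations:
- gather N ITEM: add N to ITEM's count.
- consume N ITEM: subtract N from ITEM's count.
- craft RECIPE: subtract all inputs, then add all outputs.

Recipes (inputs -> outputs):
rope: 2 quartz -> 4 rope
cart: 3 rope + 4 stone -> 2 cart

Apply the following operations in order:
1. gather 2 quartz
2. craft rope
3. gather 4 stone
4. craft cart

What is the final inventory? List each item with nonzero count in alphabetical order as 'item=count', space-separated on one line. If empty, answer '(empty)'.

After 1 (gather 2 quartz): quartz=2
After 2 (craft rope): rope=4
After 3 (gather 4 stone): rope=4 stone=4
After 4 (craft cart): cart=2 rope=1

Answer: cart=2 rope=1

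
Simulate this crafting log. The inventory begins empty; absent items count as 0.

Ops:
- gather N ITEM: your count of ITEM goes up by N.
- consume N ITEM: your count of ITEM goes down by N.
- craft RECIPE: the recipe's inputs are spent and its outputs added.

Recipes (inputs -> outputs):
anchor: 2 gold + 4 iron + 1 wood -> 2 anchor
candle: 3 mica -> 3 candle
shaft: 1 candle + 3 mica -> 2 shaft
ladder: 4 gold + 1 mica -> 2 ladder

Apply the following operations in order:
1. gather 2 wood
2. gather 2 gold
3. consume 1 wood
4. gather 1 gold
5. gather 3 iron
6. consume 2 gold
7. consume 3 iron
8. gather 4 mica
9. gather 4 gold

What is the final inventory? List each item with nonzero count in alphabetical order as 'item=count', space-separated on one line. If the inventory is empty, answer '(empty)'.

Answer: gold=5 mica=4 wood=1

Derivation:
After 1 (gather 2 wood): wood=2
After 2 (gather 2 gold): gold=2 wood=2
After 3 (consume 1 wood): gold=2 wood=1
After 4 (gather 1 gold): gold=3 wood=1
After 5 (gather 3 iron): gold=3 iron=3 wood=1
After 6 (consume 2 gold): gold=1 iron=3 wood=1
After 7 (consume 3 iron): gold=1 wood=1
After 8 (gather 4 mica): gold=1 mica=4 wood=1
After 9 (gather 4 gold): gold=5 mica=4 wood=1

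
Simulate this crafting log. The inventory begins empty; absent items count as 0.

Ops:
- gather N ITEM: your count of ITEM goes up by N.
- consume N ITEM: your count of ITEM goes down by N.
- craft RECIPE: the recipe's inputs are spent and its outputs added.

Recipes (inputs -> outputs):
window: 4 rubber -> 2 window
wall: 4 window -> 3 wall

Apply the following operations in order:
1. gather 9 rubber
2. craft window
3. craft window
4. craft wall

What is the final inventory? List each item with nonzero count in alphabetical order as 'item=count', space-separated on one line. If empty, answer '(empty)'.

Answer: rubber=1 wall=3

Derivation:
After 1 (gather 9 rubber): rubber=9
After 2 (craft window): rubber=5 window=2
After 3 (craft window): rubber=1 window=4
After 4 (craft wall): rubber=1 wall=3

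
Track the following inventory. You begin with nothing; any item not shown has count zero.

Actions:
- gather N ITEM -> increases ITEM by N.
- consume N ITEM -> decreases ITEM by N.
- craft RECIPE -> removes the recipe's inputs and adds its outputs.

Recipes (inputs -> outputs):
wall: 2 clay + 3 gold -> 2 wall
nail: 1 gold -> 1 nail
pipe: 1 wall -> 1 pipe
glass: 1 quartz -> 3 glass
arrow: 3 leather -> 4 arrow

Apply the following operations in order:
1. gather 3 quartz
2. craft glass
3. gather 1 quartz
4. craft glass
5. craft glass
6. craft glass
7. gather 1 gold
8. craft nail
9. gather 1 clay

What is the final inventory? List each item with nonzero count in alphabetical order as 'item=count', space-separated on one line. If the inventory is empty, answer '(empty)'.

Answer: clay=1 glass=12 nail=1

Derivation:
After 1 (gather 3 quartz): quartz=3
After 2 (craft glass): glass=3 quartz=2
After 3 (gather 1 quartz): glass=3 quartz=3
After 4 (craft glass): glass=6 quartz=2
After 5 (craft glass): glass=9 quartz=1
After 6 (craft glass): glass=12
After 7 (gather 1 gold): glass=12 gold=1
After 8 (craft nail): glass=12 nail=1
After 9 (gather 1 clay): clay=1 glass=12 nail=1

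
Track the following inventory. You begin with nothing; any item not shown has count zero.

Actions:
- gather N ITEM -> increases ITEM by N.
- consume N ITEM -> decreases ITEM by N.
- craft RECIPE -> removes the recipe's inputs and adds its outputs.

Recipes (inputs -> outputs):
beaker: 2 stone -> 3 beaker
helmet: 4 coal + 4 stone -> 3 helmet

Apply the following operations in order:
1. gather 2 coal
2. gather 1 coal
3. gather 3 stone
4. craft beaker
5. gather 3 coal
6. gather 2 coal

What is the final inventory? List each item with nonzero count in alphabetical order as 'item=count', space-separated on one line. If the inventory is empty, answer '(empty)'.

After 1 (gather 2 coal): coal=2
After 2 (gather 1 coal): coal=3
After 3 (gather 3 stone): coal=3 stone=3
After 4 (craft beaker): beaker=3 coal=3 stone=1
After 5 (gather 3 coal): beaker=3 coal=6 stone=1
After 6 (gather 2 coal): beaker=3 coal=8 stone=1

Answer: beaker=3 coal=8 stone=1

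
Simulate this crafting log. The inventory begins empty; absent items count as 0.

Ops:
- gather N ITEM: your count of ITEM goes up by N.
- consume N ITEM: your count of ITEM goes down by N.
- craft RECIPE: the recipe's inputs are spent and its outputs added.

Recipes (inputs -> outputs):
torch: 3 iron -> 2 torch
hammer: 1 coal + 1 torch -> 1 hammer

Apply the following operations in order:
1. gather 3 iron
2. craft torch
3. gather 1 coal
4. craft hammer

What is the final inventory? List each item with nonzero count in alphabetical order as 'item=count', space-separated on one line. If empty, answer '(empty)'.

Answer: hammer=1 torch=1

Derivation:
After 1 (gather 3 iron): iron=3
After 2 (craft torch): torch=2
After 3 (gather 1 coal): coal=1 torch=2
After 4 (craft hammer): hammer=1 torch=1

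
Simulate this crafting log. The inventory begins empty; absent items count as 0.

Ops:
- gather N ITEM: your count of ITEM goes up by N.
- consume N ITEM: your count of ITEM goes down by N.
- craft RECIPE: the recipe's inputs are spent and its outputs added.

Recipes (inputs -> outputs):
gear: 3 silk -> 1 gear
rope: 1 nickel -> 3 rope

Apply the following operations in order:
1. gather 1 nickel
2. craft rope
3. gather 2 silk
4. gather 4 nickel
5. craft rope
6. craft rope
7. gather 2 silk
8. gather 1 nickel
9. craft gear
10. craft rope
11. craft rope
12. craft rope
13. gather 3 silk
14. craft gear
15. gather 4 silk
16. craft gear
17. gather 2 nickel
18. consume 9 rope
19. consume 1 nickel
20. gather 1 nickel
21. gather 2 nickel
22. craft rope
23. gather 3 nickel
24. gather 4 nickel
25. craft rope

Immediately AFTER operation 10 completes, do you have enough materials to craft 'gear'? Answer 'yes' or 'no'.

Answer: no

Derivation:
After 1 (gather 1 nickel): nickel=1
After 2 (craft rope): rope=3
After 3 (gather 2 silk): rope=3 silk=2
After 4 (gather 4 nickel): nickel=4 rope=3 silk=2
After 5 (craft rope): nickel=3 rope=6 silk=2
After 6 (craft rope): nickel=2 rope=9 silk=2
After 7 (gather 2 silk): nickel=2 rope=9 silk=4
After 8 (gather 1 nickel): nickel=3 rope=9 silk=4
After 9 (craft gear): gear=1 nickel=3 rope=9 silk=1
After 10 (craft rope): gear=1 nickel=2 rope=12 silk=1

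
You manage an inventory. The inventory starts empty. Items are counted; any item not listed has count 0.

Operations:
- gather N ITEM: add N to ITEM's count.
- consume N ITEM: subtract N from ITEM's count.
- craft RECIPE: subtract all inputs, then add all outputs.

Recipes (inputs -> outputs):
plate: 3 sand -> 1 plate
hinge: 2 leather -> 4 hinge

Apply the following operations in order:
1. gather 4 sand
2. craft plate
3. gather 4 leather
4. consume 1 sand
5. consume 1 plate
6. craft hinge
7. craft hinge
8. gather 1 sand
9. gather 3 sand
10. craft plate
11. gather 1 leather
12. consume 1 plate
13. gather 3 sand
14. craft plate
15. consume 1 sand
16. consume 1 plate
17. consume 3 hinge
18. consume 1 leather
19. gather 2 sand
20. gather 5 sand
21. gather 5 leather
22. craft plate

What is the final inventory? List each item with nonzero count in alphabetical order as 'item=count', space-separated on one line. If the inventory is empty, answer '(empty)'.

Answer: hinge=5 leather=5 plate=1 sand=4

Derivation:
After 1 (gather 4 sand): sand=4
After 2 (craft plate): plate=1 sand=1
After 3 (gather 4 leather): leather=4 plate=1 sand=1
After 4 (consume 1 sand): leather=4 plate=1
After 5 (consume 1 plate): leather=4
After 6 (craft hinge): hinge=4 leather=2
After 7 (craft hinge): hinge=8
After 8 (gather 1 sand): hinge=8 sand=1
After 9 (gather 3 sand): hinge=8 sand=4
After 10 (craft plate): hinge=8 plate=1 sand=1
After 11 (gather 1 leather): hinge=8 leather=1 plate=1 sand=1
After 12 (consume 1 plate): hinge=8 leather=1 sand=1
After 13 (gather 3 sand): hinge=8 leather=1 sand=4
After 14 (craft plate): hinge=8 leather=1 plate=1 sand=1
After 15 (consume 1 sand): hinge=8 leather=1 plate=1
After 16 (consume 1 plate): hinge=8 leather=1
After 17 (consume 3 hinge): hinge=5 leather=1
After 18 (consume 1 leather): hinge=5
After 19 (gather 2 sand): hinge=5 sand=2
After 20 (gather 5 sand): hinge=5 sand=7
After 21 (gather 5 leather): hinge=5 leather=5 sand=7
After 22 (craft plate): hinge=5 leather=5 plate=1 sand=4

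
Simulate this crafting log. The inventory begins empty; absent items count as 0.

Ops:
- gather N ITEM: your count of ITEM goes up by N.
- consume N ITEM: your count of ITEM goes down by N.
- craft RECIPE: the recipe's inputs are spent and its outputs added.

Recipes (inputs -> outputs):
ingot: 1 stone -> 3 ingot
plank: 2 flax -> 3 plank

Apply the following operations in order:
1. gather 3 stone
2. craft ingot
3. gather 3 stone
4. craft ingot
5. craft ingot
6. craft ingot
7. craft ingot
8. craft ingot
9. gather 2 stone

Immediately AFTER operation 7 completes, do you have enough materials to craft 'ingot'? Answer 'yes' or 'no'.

After 1 (gather 3 stone): stone=3
After 2 (craft ingot): ingot=3 stone=2
After 3 (gather 3 stone): ingot=3 stone=5
After 4 (craft ingot): ingot=6 stone=4
After 5 (craft ingot): ingot=9 stone=3
After 6 (craft ingot): ingot=12 stone=2
After 7 (craft ingot): ingot=15 stone=1

Answer: yes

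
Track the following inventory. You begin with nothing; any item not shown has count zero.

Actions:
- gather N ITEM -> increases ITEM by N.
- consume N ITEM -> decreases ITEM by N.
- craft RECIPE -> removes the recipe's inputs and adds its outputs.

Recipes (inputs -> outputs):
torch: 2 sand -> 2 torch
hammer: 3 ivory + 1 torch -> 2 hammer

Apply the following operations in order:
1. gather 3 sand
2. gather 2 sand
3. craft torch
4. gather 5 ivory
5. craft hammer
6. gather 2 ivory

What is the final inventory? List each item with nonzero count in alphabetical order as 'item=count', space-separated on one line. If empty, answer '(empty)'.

After 1 (gather 3 sand): sand=3
After 2 (gather 2 sand): sand=5
After 3 (craft torch): sand=3 torch=2
After 4 (gather 5 ivory): ivory=5 sand=3 torch=2
After 5 (craft hammer): hammer=2 ivory=2 sand=3 torch=1
After 6 (gather 2 ivory): hammer=2 ivory=4 sand=3 torch=1

Answer: hammer=2 ivory=4 sand=3 torch=1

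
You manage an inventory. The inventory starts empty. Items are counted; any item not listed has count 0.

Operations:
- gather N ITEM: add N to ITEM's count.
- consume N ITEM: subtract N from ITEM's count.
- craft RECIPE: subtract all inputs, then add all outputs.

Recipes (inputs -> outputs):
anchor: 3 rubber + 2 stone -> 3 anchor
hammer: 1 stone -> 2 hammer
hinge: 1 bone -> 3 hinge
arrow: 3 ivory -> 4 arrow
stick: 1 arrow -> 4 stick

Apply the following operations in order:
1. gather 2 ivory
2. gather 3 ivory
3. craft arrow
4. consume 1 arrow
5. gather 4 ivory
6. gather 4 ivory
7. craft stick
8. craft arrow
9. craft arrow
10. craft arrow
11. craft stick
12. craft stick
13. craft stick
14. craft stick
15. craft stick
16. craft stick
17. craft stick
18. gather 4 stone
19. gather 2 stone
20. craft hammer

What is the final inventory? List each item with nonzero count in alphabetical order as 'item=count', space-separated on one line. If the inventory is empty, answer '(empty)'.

After 1 (gather 2 ivory): ivory=2
After 2 (gather 3 ivory): ivory=5
After 3 (craft arrow): arrow=4 ivory=2
After 4 (consume 1 arrow): arrow=3 ivory=2
After 5 (gather 4 ivory): arrow=3 ivory=6
After 6 (gather 4 ivory): arrow=3 ivory=10
After 7 (craft stick): arrow=2 ivory=10 stick=4
After 8 (craft arrow): arrow=6 ivory=7 stick=4
After 9 (craft arrow): arrow=10 ivory=4 stick=4
After 10 (craft arrow): arrow=14 ivory=1 stick=4
After 11 (craft stick): arrow=13 ivory=1 stick=8
After 12 (craft stick): arrow=12 ivory=1 stick=12
After 13 (craft stick): arrow=11 ivory=1 stick=16
After 14 (craft stick): arrow=10 ivory=1 stick=20
After 15 (craft stick): arrow=9 ivory=1 stick=24
After 16 (craft stick): arrow=8 ivory=1 stick=28
After 17 (craft stick): arrow=7 ivory=1 stick=32
After 18 (gather 4 stone): arrow=7 ivory=1 stick=32 stone=4
After 19 (gather 2 stone): arrow=7 ivory=1 stick=32 stone=6
After 20 (craft hammer): arrow=7 hammer=2 ivory=1 stick=32 stone=5

Answer: arrow=7 hammer=2 ivory=1 stick=32 stone=5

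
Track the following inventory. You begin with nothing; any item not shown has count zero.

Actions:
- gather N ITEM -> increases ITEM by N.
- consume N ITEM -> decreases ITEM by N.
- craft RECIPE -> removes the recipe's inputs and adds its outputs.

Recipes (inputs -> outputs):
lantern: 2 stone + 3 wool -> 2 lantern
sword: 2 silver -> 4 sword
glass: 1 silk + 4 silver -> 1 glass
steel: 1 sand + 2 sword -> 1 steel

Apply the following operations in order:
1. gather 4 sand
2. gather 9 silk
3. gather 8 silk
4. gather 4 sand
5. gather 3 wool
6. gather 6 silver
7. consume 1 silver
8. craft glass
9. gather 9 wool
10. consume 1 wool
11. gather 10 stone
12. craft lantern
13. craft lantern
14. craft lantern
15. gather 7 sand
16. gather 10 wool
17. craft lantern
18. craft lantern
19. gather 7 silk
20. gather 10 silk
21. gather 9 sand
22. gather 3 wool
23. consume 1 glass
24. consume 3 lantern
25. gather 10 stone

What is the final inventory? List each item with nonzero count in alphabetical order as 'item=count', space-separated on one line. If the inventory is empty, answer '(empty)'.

Answer: lantern=7 sand=24 silk=33 silver=1 stone=10 wool=9

Derivation:
After 1 (gather 4 sand): sand=4
After 2 (gather 9 silk): sand=4 silk=9
After 3 (gather 8 silk): sand=4 silk=17
After 4 (gather 4 sand): sand=8 silk=17
After 5 (gather 3 wool): sand=8 silk=17 wool=3
After 6 (gather 6 silver): sand=8 silk=17 silver=6 wool=3
After 7 (consume 1 silver): sand=8 silk=17 silver=5 wool=3
After 8 (craft glass): glass=1 sand=8 silk=16 silver=1 wool=3
After 9 (gather 9 wool): glass=1 sand=8 silk=16 silver=1 wool=12
After 10 (consume 1 wool): glass=1 sand=8 silk=16 silver=1 wool=11
After 11 (gather 10 stone): glass=1 sand=8 silk=16 silver=1 stone=10 wool=11
After 12 (craft lantern): glass=1 lantern=2 sand=8 silk=16 silver=1 stone=8 wool=8
After 13 (craft lantern): glass=1 lantern=4 sand=8 silk=16 silver=1 stone=6 wool=5
After 14 (craft lantern): glass=1 lantern=6 sand=8 silk=16 silver=1 stone=4 wool=2
After 15 (gather 7 sand): glass=1 lantern=6 sand=15 silk=16 silver=1 stone=4 wool=2
After 16 (gather 10 wool): glass=1 lantern=6 sand=15 silk=16 silver=1 stone=4 wool=12
After 17 (craft lantern): glass=1 lantern=8 sand=15 silk=16 silver=1 stone=2 wool=9
After 18 (craft lantern): glass=1 lantern=10 sand=15 silk=16 silver=1 wool=6
After 19 (gather 7 silk): glass=1 lantern=10 sand=15 silk=23 silver=1 wool=6
After 20 (gather 10 silk): glass=1 lantern=10 sand=15 silk=33 silver=1 wool=6
After 21 (gather 9 sand): glass=1 lantern=10 sand=24 silk=33 silver=1 wool=6
After 22 (gather 3 wool): glass=1 lantern=10 sand=24 silk=33 silver=1 wool=9
After 23 (consume 1 glass): lantern=10 sand=24 silk=33 silver=1 wool=9
After 24 (consume 3 lantern): lantern=7 sand=24 silk=33 silver=1 wool=9
After 25 (gather 10 stone): lantern=7 sand=24 silk=33 silver=1 stone=10 wool=9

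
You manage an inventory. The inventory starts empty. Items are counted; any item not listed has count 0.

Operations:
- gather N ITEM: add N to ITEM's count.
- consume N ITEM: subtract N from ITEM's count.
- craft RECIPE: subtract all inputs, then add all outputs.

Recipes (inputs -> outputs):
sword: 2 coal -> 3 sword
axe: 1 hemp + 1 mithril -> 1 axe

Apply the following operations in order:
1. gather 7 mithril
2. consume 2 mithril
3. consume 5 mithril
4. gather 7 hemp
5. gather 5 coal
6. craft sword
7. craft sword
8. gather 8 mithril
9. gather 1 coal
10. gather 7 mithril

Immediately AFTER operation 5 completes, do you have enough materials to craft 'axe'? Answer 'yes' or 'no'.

Answer: no

Derivation:
After 1 (gather 7 mithril): mithril=7
After 2 (consume 2 mithril): mithril=5
After 3 (consume 5 mithril): (empty)
After 4 (gather 7 hemp): hemp=7
After 5 (gather 5 coal): coal=5 hemp=7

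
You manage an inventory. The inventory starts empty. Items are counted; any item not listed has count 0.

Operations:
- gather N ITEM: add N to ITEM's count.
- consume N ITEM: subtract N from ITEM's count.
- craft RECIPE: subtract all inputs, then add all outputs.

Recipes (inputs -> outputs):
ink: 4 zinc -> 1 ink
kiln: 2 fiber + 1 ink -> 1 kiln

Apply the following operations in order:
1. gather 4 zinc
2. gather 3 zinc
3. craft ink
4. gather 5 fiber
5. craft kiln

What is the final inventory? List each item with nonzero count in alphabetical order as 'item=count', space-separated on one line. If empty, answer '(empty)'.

Answer: fiber=3 kiln=1 zinc=3

Derivation:
After 1 (gather 4 zinc): zinc=4
After 2 (gather 3 zinc): zinc=7
After 3 (craft ink): ink=1 zinc=3
After 4 (gather 5 fiber): fiber=5 ink=1 zinc=3
After 5 (craft kiln): fiber=3 kiln=1 zinc=3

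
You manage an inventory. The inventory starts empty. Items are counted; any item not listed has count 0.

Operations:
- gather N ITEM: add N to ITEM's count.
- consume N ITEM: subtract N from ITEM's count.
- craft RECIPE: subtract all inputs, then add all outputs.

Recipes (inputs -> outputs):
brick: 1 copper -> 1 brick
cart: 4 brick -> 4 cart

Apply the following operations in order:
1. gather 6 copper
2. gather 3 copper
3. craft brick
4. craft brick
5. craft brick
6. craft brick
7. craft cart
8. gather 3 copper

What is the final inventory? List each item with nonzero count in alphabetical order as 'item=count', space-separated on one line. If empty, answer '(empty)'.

After 1 (gather 6 copper): copper=6
After 2 (gather 3 copper): copper=9
After 3 (craft brick): brick=1 copper=8
After 4 (craft brick): brick=2 copper=7
After 5 (craft brick): brick=3 copper=6
After 6 (craft brick): brick=4 copper=5
After 7 (craft cart): cart=4 copper=5
After 8 (gather 3 copper): cart=4 copper=8

Answer: cart=4 copper=8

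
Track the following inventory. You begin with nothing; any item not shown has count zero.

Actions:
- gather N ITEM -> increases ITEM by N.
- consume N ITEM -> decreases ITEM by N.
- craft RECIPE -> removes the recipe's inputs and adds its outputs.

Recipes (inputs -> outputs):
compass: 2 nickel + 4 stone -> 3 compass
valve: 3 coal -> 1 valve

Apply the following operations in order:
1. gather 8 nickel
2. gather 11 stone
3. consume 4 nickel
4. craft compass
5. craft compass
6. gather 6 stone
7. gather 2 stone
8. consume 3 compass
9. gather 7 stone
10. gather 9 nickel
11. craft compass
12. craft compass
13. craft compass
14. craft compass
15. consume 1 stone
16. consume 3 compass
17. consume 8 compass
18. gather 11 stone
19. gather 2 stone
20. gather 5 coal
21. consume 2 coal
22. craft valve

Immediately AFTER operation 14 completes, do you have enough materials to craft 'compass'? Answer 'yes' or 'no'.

After 1 (gather 8 nickel): nickel=8
After 2 (gather 11 stone): nickel=8 stone=11
After 3 (consume 4 nickel): nickel=4 stone=11
After 4 (craft compass): compass=3 nickel=2 stone=7
After 5 (craft compass): compass=6 stone=3
After 6 (gather 6 stone): compass=6 stone=9
After 7 (gather 2 stone): compass=6 stone=11
After 8 (consume 3 compass): compass=3 stone=11
After 9 (gather 7 stone): compass=3 stone=18
After 10 (gather 9 nickel): compass=3 nickel=9 stone=18
After 11 (craft compass): compass=6 nickel=7 stone=14
After 12 (craft compass): compass=9 nickel=5 stone=10
After 13 (craft compass): compass=12 nickel=3 stone=6
After 14 (craft compass): compass=15 nickel=1 stone=2

Answer: no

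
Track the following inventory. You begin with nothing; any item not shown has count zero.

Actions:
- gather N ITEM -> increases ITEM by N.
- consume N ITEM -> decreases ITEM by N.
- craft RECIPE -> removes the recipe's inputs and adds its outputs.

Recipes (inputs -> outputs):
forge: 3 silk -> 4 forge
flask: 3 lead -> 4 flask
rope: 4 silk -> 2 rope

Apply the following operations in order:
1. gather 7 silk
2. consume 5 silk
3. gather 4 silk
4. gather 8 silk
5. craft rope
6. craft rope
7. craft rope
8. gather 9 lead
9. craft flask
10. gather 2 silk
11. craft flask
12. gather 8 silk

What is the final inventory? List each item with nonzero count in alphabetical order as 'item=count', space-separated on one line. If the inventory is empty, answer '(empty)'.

After 1 (gather 7 silk): silk=7
After 2 (consume 5 silk): silk=2
After 3 (gather 4 silk): silk=6
After 4 (gather 8 silk): silk=14
After 5 (craft rope): rope=2 silk=10
After 6 (craft rope): rope=4 silk=6
After 7 (craft rope): rope=6 silk=2
After 8 (gather 9 lead): lead=9 rope=6 silk=2
After 9 (craft flask): flask=4 lead=6 rope=6 silk=2
After 10 (gather 2 silk): flask=4 lead=6 rope=6 silk=4
After 11 (craft flask): flask=8 lead=3 rope=6 silk=4
After 12 (gather 8 silk): flask=8 lead=3 rope=6 silk=12

Answer: flask=8 lead=3 rope=6 silk=12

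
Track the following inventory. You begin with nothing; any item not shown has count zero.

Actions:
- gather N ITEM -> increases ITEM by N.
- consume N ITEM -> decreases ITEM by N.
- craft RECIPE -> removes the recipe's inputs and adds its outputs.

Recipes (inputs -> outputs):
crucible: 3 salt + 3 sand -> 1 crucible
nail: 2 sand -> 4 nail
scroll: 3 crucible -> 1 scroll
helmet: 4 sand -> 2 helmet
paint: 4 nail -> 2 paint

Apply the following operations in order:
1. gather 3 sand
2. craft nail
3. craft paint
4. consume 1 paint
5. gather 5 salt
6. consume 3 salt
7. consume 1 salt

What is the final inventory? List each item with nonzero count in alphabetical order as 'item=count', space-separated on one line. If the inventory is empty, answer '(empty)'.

Answer: paint=1 salt=1 sand=1

Derivation:
After 1 (gather 3 sand): sand=3
After 2 (craft nail): nail=4 sand=1
After 3 (craft paint): paint=2 sand=1
After 4 (consume 1 paint): paint=1 sand=1
After 5 (gather 5 salt): paint=1 salt=5 sand=1
After 6 (consume 3 salt): paint=1 salt=2 sand=1
After 7 (consume 1 salt): paint=1 salt=1 sand=1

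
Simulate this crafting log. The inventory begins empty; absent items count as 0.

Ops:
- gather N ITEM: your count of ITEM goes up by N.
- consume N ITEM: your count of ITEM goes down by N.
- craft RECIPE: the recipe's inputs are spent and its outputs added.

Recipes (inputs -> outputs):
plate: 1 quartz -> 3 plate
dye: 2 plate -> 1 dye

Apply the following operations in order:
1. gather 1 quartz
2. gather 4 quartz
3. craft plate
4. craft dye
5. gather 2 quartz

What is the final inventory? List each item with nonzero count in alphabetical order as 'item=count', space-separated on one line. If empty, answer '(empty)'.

After 1 (gather 1 quartz): quartz=1
After 2 (gather 4 quartz): quartz=5
After 3 (craft plate): plate=3 quartz=4
After 4 (craft dye): dye=1 plate=1 quartz=4
After 5 (gather 2 quartz): dye=1 plate=1 quartz=6

Answer: dye=1 plate=1 quartz=6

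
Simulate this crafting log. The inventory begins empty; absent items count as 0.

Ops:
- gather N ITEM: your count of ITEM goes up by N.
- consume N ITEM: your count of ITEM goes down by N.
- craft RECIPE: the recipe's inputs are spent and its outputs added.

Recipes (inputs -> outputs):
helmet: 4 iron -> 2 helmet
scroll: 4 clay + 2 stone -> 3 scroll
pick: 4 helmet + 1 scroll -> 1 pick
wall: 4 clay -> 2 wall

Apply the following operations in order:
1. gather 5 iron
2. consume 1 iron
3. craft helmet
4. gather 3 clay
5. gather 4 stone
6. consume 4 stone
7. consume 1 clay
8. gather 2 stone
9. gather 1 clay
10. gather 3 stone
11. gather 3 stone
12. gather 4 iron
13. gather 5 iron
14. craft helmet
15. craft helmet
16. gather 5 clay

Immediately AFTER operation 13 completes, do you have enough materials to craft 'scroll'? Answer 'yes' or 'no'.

Answer: no

Derivation:
After 1 (gather 5 iron): iron=5
After 2 (consume 1 iron): iron=4
After 3 (craft helmet): helmet=2
After 4 (gather 3 clay): clay=3 helmet=2
After 5 (gather 4 stone): clay=3 helmet=2 stone=4
After 6 (consume 4 stone): clay=3 helmet=2
After 7 (consume 1 clay): clay=2 helmet=2
After 8 (gather 2 stone): clay=2 helmet=2 stone=2
After 9 (gather 1 clay): clay=3 helmet=2 stone=2
After 10 (gather 3 stone): clay=3 helmet=2 stone=5
After 11 (gather 3 stone): clay=3 helmet=2 stone=8
After 12 (gather 4 iron): clay=3 helmet=2 iron=4 stone=8
After 13 (gather 5 iron): clay=3 helmet=2 iron=9 stone=8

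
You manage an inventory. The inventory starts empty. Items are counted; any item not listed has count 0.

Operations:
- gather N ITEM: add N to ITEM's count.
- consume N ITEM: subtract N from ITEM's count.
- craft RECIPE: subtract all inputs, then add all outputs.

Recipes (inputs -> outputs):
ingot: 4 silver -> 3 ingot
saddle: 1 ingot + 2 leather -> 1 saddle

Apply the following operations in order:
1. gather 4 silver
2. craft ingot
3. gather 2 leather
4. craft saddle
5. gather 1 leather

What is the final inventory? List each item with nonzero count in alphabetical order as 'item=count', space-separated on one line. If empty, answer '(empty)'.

After 1 (gather 4 silver): silver=4
After 2 (craft ingot): ingot=3
After 3 (gather 2 leather): ingot=3 leather=2
After 4 (craft saddle): ingot=2 saddle=1
After 5 (gather 1 leather): ingot=2 leather=1 saddle=1

Answer: ingot=2 leather=1 saddle=1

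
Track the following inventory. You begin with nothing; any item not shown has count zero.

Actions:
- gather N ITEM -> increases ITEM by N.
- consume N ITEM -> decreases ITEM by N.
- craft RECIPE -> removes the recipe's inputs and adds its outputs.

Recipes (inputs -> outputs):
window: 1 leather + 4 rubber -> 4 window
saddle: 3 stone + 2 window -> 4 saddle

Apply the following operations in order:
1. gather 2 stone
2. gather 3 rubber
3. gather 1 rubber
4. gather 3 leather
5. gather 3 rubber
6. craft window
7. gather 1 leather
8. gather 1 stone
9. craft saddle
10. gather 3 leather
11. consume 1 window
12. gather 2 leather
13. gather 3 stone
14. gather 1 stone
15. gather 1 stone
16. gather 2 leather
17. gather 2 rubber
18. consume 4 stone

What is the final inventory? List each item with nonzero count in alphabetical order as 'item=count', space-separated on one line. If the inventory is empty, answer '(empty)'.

After 1 (gather 2 stone): stone=2
After 2 (gather 3 rubber): rubber=3 stone=2
After 3 (gather 1 rubber): rubber=4 stone=2
After 4 (gather 3 leather): leather=3 rubber=4 stone=2
After 5 (gather 3 rubber): leather=3 rubber=7 stone=2
After 6 (craft window): leather=2 rubber=3 stone=2 window=4
After 7 (gather 1 leather): leather=3 rubber=3 stone=2 window=4
After 8 (gather 1 stone): leather=3 rubber=3 stone=3 window=4
After 9 (craft saddle): leather=3 rubber=3 saddle=4 window=2
After 10 (gather 3 leather): leather=6 rubber=3 saddle=4 window=2
After 11 (consume 1 window): leather=6 rubber=3 saddle=4 window=1
After 12 (gather 2 leather): leather=8 rubber=3 saddle=4 window=1
After 13 (gather 3 stone): leather=8 rubber=3 saddle=4 stone=3 window=1
After 14 (gather 1 stone): leather=8 rubber=3 saddle=4 stone=4 window=1
After 15 (gather 1 stone): leather=8 rubber=3 saddle=4 stone=5 window=1
After 16 (gather 2 leather): leather=10 rubber=3 saddle=4 stone=5 window=1
After 17 (gather 2 rubber): leather=10 rubber=5 saddle=4 stone=5 window=1
After 18 (consume 4 stone): leather=10 rubber=5 saddle=4 stone=1 window=1

Answer: leather=10 rubber=5 saddle=4 stone=1 window=1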